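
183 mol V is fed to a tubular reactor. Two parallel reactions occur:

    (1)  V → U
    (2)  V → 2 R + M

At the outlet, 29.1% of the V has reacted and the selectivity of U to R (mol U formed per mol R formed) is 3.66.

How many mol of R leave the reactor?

12.8 mol

Conversion of V: V consumed = 0.291 × 183 = 53.25 mol = 1ξ₁ + 1ξ₂.
Selectivity: 1ξ₁ / (2ξ₂) = 3.66 → ξ₁ = 7.32 ξ₂.
Substitute: (1·7.32 + 1) ξ₂ = 53.25 → ξ₂ = 6.401 mol, ξ₁ = 46.85 mol.
Outlet amounts (n = n₀ + Σ ν·ξ):
  V: 183 − 1(46.85) − 1(6.401) = 129.7
  U: 0 + 1(46.85) = 46.85
  R: 0 + 2(6.401) = 12.8
  M: 0 + 1(6.401) = 6.401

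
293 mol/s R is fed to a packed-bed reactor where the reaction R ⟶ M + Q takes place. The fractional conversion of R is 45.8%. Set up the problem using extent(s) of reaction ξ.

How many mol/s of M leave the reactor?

R reacted = 0.458 × 293 = 134.2 mol/s; ν_R = −1, so ξ = 134.2/1 = 134.2 mol/s.
Outlet amounts (n = n₀ + ν ξ):
  R: 293 − 1(134.2) = 158.8
  M: 0 + 1(134.2) = 134.2
  Q: 0 + 1(134.2) = 134.2

134 mol/s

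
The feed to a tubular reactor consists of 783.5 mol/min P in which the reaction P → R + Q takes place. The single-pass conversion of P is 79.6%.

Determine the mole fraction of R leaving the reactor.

0.443

P reacted = 0.796 × 783.5 = 623.7 mol/min; ν_P = −1, so ξ = 623.7/1 = 623.7 mol/min.
Outlet amounts (n = n₀ + ν ξ):
  P: 783.5 − 1(623.7) = 159.8
  R: 0 + 1(623.7) = 623.7
  Q: 0 + 1(623.7) = 623.7
Total out = 1407 mol/min; y_R = 623.7 / 1407 = 0.4432.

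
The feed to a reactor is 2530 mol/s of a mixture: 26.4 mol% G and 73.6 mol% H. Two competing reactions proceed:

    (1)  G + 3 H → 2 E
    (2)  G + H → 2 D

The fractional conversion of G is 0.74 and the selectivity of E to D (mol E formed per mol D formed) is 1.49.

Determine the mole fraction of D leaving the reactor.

Conversion of G: G consumed = 0.74 × 667.9 = 494.3 mol/s = 1ξ₁ + 1ξ₂.
Selectivity: 2ξ₁ / (2ξ₂) = 1.49 → ξ₁ = 1.49 ξ₂.
Substitute: (1·1.49 + 1) ξ₂ = 494.3 → ξ₂ = 198.5 mol/s, ξ₁ = 295.8 mol/s.
Outlet amounts (n = n₀ + Σ ν·ξ):
  G: 667.9 − 1(295.8) − 1(198.5) = 173.7
  H: 1862 − 3(295.8) − 1(198.5) = 776.3
  E: 0 + 2(295.8) = 591.5
  D: 0 + 2(198.5) = 397
Total out = 1938 mol/s; y_D = 397 / 1938 = 0.2048.

0.205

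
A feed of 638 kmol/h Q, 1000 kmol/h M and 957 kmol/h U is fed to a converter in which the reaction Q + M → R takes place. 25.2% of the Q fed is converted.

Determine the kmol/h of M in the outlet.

839 kmol/h

Q reacted = 0.252 × 638 = 160.8 kmol/h; ν_Q = −1, so ξ = 160.8/1 = 160.8 kmol/h.
Outlet amounts (n = n₀ + ν ξ):
  Q: 638 − 1(160.8) = 477.2
  M: 1000 − 1(160.8) = 839.2
  R: 0 + 1(160.8) = 160.8
  U: 957 (inert)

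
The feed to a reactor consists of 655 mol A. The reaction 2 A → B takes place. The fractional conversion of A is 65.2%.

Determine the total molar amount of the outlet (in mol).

A reacted = 0.652 × 655 = 427.1 mol; ν_A = −2, so ξ = 427.1/2 = 213.5 mol.
Outlet amounts (n = n₀ + ν ξ):
  A: 655 − 2(213.5) = 227.9
  B: 0 + 1(213.5) = 213.5
Total out = 227.9 + 213.5 = 441.5 mol.

441 mol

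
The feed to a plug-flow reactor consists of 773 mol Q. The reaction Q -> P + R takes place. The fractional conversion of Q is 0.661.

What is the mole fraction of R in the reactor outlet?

Q reacted = 0.661 × 773 = 511 mol; ν_Q = −1, so ξ = 511/1 = 511 mol.
Outlet amounts (n = n₀ + ν ξ):
  Q: 773 − 1(511) = 262
  P: 0 + 1(511) = 511
  R: 0 + 1(511) = 511
Total out = 1284 mol; y_R = 511 / 1284 = 0.398.

0.398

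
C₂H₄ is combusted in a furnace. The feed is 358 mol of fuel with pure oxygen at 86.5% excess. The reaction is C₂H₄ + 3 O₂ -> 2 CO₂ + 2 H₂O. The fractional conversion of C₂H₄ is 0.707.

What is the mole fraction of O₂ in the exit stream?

0.527

Stoichiometric O₂ = 3 × 358 = 1074 mol; O₂ fed = 1074 × 1.865 = 2003 mol.
Fuel reacted = 0.707 × 358 → ξ = 253.1 mol.
Outlet (n = n₀ + ν ξ):
  C₂H₄: 358 − 1(253.1) = 104.9
  O₂: 2003 − 3(253.1) = 1244
  CO₂: 0 + 2(253.1) = 506.2
  H₂O: 0 + 2(253.1) = 506.2
Total out = 2361 mol; y_O₂ = 1244 / 2361 = 0.5268.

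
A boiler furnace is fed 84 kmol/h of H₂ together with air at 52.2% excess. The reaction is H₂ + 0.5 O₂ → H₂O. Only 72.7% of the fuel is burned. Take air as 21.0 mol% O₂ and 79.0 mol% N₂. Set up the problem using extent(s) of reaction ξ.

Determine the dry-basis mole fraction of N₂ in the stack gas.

Stoichiometric O₂ = 0.5 × 84 = 42 kmol/h; O₂ fed = 42 × 1.522 = 63.92 kmol/h.
N₂ fed = 63.92 × 79/21 = 240.5 kmol/h.
Fuel reacted = 0.727 × 84 → ξ = 61.07 kmol/h.
Outlet (n = n₀ + ν ξ):
  H₂: 84 − 1(61.07) = 22.93
  O₂: 63.92 − 0.5(61.07) = 33.39
  N₂: 240.5 (inert)
  H₂O: 0 + 1(61.07) = 61.07
Dry total = 296.8 kmol/h; y_N₂ (dry) = 240.5 / 296.8 = 0.8102.

0.81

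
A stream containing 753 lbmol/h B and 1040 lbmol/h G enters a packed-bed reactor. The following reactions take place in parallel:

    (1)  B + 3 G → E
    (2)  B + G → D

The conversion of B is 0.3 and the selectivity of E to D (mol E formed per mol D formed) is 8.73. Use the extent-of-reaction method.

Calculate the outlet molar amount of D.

Conversion of B: B consumed = 0.3 × 753 = 225.9 lbmol/h = 1ξ₁ + 1ξ₂.
Selectivity: 1ξ₁ / (1ξ₂) = 8.73 → ξ₁ = 8.73 ξ₂.
Substitute: (1·8.73 + 1) ξ₂ = 225.9 → ξ₂ = 23.22 lbmol/h, ξ₁ = 202.7 lbmol/h.
Outlet amounts (n = n₀ + Σ ν·ξ):
  B: 753 − 1(202.7) − 1(23.22) = 527.1
  G: 1040 − 3(202.7) − 1(23.22) = 408.7
  E: 0 + 1(202.7) = 202.7
  D: 0 + 1(23.22) = 23.22

23.2 lbmol/h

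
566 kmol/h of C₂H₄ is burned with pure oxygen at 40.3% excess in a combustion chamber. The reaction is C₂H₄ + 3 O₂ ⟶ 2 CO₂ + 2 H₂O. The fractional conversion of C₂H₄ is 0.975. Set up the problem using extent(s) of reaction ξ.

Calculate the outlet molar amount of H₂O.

1100 kmol/h

Stoichiometric O₂ = 3 × 566 = 1698 kmol/h; O₂ fed = 1698 × 1.403 = 2382 kmol/h.
Fuel reacted = 0.975 × 566 → ξ = 551.9 kmol/h.
Outlet (n = n₀ + ν ξ):
  C₂H₄: 566 − 1(551.9) = 14.15
  O₂: 2382 − 3(551.9) = 726.7
  CO₂: 0 + 2(551.9) = 1104
  H₂O: 0 + 2(551.9) = 1104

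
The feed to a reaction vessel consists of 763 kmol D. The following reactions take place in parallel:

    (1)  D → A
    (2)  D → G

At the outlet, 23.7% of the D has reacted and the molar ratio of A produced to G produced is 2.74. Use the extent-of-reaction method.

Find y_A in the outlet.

0.174

Conversion of D: D consumed = 0.237 × 763 = 180.8 kmol = 1ξ₁ + 1ξ₂.
Selectivity: 1ξ₁ / (1ξ₂) = 2.74 → ξ₁ = 2.74 ξ₂.
Substitute: (1·2.74 + 1) ξ₂ = 180.8 → ξ₂ = 48.35 kmol, ξ₁ = 132.5 kmol.
Outlet amounts (n = n₀ + Σ ν·ξ):
  D: 763 − 1(132.5) − 1(48.35) = 582.2
  A: 0 + 1(132.5) = 132.5
  G: 0 + 1(48.35) = 48.35
Total out = 763 kmol; y_A = 132.5 / 763 = 0.1736.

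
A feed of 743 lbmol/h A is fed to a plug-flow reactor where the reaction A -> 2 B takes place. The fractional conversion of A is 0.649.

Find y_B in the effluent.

A reacted = 0.649 × 743 = 482.2 lbmol/h; ν_A = −1, so ξ = 482.2/1 = 482.2 lbmol/h.
Outlet amounts (n = n₀ + ν ξ):
  A: 743 − 1(482.2) = 260.8
  B: 0 + 2(482.2) = 964.4
Total out = 1225 lbmol/h; y_B = 964.4 / 1225 = 0.7871.

0.787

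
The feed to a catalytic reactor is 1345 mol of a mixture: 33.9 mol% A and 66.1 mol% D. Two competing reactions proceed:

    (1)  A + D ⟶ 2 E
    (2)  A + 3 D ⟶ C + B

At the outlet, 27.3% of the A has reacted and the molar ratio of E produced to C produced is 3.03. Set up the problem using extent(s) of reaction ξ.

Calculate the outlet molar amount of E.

Conversion of A: A consumed = 0.273 × 456 = 124.5 mol = 1ξ₁ + 1ξ₂.
Selectivity: 2ξ₁ / (1ξ₂) = 3.03 → ξ₁ = 1.515 ξ₂.
Substitute: (1·1.515 + 1) ξ₂ = 124.5 → ξ₂ = 49.49 mol, ξ₁ = 74.98 mol.
Outlet amounts (n = n₀ + Σ ν·ξ):
  A: 456 − 1(74.98) − 1(49.49) = 331.5
  D: 889 − 1(74.98) − 3(49.49) = 665.6
  E: 0 + 2(74.98) = 150
  C: 0 + 1(49.49) = 49.49
  B: 0 + 1(49.49) = 49.49

150 mol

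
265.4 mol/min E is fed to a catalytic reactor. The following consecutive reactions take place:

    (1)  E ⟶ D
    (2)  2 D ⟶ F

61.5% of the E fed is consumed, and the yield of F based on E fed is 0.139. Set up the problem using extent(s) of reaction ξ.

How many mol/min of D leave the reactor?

Conversion of E: E consumed = 1ξ₁ = 0.615 × 265.4 → ξ₁ = 163.2 mol/min.
Yield of F: 1ξ₂ / 265.4 = 0.139 → ξ₂ = 36.89 mol/min.
Outlet amounts (n = n₀ + Σ ν·ξ):
  E: 265.4 − 1(163.2) = 102.2
  D: 0 + 1(163.2) − 2(36.89) = 89.44
  F: 0 + 1(36.89) = 36.89

89.4 mol/min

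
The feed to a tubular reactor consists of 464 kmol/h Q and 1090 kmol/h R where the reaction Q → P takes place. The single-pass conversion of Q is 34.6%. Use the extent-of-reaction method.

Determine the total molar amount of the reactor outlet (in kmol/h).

1550 kmol/h

Q reacted = 0.346 × 464 = 160.5 kmol/h; ν_Q = −1, so ξ = 160.5/1 = 160.5 kmol/h.
Outlet amounts (n = n₀ + ν ξ):
  Q: 464 − 1(160.5) = 303.5
  P: 0 + 1(160.5) = 160.5
  R: 1090 (inert)
Total out = 303.5 + 160.5 + 1090 = 1554 kmol/h.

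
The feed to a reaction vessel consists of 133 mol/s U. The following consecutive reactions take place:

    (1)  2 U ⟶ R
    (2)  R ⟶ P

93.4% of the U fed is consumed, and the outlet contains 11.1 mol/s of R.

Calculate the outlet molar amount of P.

51 mol/s

Conversion of U: U consumed = 2ξ₁ = 0.934 × 133 → ξ₁ = 62.11 mol/s.
R balance: n_R = 0 + 1ξ₁ − 1ξ₂ = 11.1 → ξ₂ = (1·62.11 − 11.1)/1 = 51.01 mol/s.
Outlet amounts (n = n₀ + Σ ν·ξ):
  U: 133 − 2(62.11) = 8.778
  R: 0 + 1(62.11) − 1(51.01) = 11.1
  P: 0 + 1(51.01) = 51.01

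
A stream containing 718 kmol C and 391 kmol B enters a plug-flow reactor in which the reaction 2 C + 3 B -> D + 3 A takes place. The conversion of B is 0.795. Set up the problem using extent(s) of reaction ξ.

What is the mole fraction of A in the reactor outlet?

0.309

B reacted = 0.795 × 391 = 310.8 kmol; ν_B = −3, so ξ = 310.8/3 = 103.6 kmol.
Outlet amounts (n = n₀ + ν ξ):
  C: 718 − 2(103.6) = 510.8
  B: 391 − 3(103.6) = 80.15
  D: 0 + 1(103.6) = 103.6
  A: 0 + 3(103.6) = 310.8
Total out = 1005 kmol; y_A = 310.8 / 1005 = 0.3092.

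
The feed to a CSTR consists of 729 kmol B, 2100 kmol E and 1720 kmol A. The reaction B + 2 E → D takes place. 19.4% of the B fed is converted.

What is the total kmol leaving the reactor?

B reacted = 0.194 × 729 = 141.4 kmol; ν_B = −1, so ξ = 141.4/1 = 141.4 kmol.
Outlet amounts (n = n₀ + ν ξ):
  B: 729 − 1(141.4) = 587.6
  E: 2100 − 2(141.4) = 1817
  D: 0 + 1(141.4) = 141.4
  A: 1720 (inert)
Total out = 587.6 + 1817 + 141.4 + 1720 = 4266 kmol.

4270 kmol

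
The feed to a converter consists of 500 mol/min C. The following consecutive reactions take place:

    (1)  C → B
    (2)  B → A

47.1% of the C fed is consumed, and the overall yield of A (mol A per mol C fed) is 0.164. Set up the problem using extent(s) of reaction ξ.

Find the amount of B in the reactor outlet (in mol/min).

154 mol/min

Conversion of C: C consumed = 1ξ₁ = 0.471 × 500 → ξ₁ = 235.5 mol/min.
Yield of A: 1ξ₂ / 500 = 0.164 → ξ₂ = 82 mol/min.
Outlet amounts (n = n₀ + Σ ν·ξ):
  C: 500 − 1(235.5) = 264.5
  B: 0 + 1(235.5) − 1(82) = 153.5
  A: 0 + 1(82) = 82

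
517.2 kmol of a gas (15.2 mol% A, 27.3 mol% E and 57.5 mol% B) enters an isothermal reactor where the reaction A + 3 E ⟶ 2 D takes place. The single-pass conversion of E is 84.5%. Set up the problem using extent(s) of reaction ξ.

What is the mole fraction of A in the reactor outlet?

E reacted = 0.845 × 141.2 = 119.3 kmol; ν_E = −3, so ξ = 119.3/3 = 39.77 kmol.
Outlet amounts (n = n₀ + ν ξ):
  A: 78.61 − 1(39.77) = 38.84
  E: 141.2 − 3(39.77) = 21.89
  D: 0 + 2(39.77) = 79.54
  B: 297.4 (inert)
Total out = 437.7 kmol; y_A = 38.84 / 437.7 = 0.08875.

0.0888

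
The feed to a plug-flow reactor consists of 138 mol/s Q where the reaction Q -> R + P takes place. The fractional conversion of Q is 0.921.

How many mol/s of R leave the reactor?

127 mol/s

Q reacted = 0.921 × 138 = 127.1 mol/s; ν_Q = −1, so ξ = 127.1/1 = 127.1 mol/s.
Outlet amounts (n = n₀ + ν ξ):
  Q: 138 − 1(127.1) = 10.9
  R: 0 + 1(127.1) = 127.1
  P: 0 + 1(127.1) = 127.1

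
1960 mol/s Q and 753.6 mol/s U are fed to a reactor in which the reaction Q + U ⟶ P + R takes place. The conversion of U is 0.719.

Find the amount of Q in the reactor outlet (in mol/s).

1420 mol/s

U reacted = 0.719 × 753.6 = 541.8 mol/s; ν_U = −1, so ξ = 541.8/1 = 541.8 mol/s.
Outlet amounts (n = n₀ + ν ξ):
  Q: 1960 − 1(541.8) = 1418
  U: 753.6 − 1(541.8) = 211.8
  P: 0 + 1(541.8) = 541.8
  R: 0 + 1(541.8) = 541.8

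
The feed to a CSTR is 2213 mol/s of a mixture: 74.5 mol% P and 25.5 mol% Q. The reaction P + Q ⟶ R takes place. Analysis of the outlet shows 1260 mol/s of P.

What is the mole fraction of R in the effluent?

0.213

For P: n = n₀ − 1ξ → 1260 = 1649 − 1ξ, giving ξ = 388.7 mol/s.
Outlet amounts (n = n₀ + ν ξ):
  P: 1649 − 1(388.7) = 1260
  Q: 564.3 − 1(388.7) = 175.6
  R: 0 + 1(388.7) = 388.7
Total out = 1824 mol/s; y_R = 388.7 / 1824 = 0.2131.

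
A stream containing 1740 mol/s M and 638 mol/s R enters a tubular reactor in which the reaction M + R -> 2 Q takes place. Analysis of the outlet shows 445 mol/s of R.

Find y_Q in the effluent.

For R: n = n₀ − 1ξ → 445 = 638 − 1ξ, giving ξ = 193 mol/s.
Outlet amounts (n = n₀ + ν ξ):
  M: 1740 − 1(193) = 1547
  R: 638 − 1(193) = 445
  Q: 0 + 2(193) = 386
Total out = 2378 mol/s; y_Q = 386 / 2378 = 0.1623.

0.162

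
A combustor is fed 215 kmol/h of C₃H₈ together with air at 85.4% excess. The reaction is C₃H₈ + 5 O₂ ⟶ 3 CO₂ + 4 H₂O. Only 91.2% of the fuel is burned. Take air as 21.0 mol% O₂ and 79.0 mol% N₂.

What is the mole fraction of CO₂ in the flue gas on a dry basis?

Stoichiometric O₂ = 5 × 215 = 1075 kmol/h; O₂ fed = 1075 × 1.854 = 1993 kmol/h.
N₂ fed = 1993 × 79/21 = 7498 kmol/h.
Fuel reacted = 0.912 × 215 → ξ = 196.1 kmol/h.
Outlet (n = n₀ + ν ξ):
  C₃H₈: 215 − 1(196.1) = 18.92
  O₂: 1993 − 5(196.1) = 1013
  N₂: 7498 (inert)
  CO₂: 0 + 3(196.1) = 588.2
  H₂O: 0 + 4(196.1) = 784.3
Dry total = 9117 kmol/h; y_CO₂ (dry) = 588.2 / 9117 = 0.06452.

0.0645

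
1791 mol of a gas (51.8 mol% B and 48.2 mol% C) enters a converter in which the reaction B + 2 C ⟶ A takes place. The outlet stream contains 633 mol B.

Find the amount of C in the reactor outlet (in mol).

274 mol

For B: n = n₀ − 1ξ → 633 = 927.7 − 1ξ, giving ξ = 294.7 mol.
Outlet amounts (n = n₀ + ν ξ):
  B: 927.7 − 1(294.7) = 633
  C: 863.3 − 2(294.7) = 273.8
  A: 0 + 1(294.7) = 294.7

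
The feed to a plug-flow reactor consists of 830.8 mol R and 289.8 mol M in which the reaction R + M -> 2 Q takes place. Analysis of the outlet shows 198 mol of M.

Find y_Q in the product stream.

For M: n = n₀ − 1ξ → 198 = 289.8 − 1ξ, giving ξ = 91.8 mol.
Outlet amounts (n = n₀ + ν ξ):
  R: 830.8 − 1(91.8) = 739
  M: 289.8 − 1(91.8) = 198
  Q: 0 + 2(91.8) = 183.6
Total out = 1121 mol; y_Q = 183.6 / 1121 = 0.1638.

0.164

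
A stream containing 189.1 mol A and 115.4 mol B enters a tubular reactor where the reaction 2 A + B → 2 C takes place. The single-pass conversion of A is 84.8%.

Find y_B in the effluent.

A reacted = 0.848 × 189.1 = 160.4 mol; ν_A = −2, so ξ = 160.4/2 = 80.18 mol.
Outlet amounts (n = n₀ + ν ξ):
  A: 189.1 − 2(80.18) = 28.74
  B: 115.4 − 1(80.18) = 35.22
  C: 0 + 2(80.18) = 160.4
Total out = 224.3 mol; y_B = 35.22 / 224.3 = 0.157.

0.157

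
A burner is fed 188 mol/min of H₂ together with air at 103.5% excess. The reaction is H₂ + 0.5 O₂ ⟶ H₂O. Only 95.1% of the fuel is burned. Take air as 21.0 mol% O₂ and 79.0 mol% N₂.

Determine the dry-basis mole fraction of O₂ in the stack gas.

0.123

Stoichiometric O₂ = 0.5 × 188 = 94 mol/min; O₂ fed = 94 × 2.035 = 191.3 mol/min.
N₂ fed = 191.3 × 79/21 = 719.6 mol/min.
Fuel reacted = 0.951 × 188 → ξ = 178.8 mol/min.
Outlet (n = n₀ + ν ξ):
  H₂: 188 − 1(178.8) = 9.212
  O₂: 191.3 − 0.5(178.8) = 101.9
  N₂: 719.6 (inert)
  H₂O: 0 + 1(178.8) = 178.8
Dry total = 830.7 mol/min; y_O₂ (dry) = 101.9 / 830.7 = 0.1227.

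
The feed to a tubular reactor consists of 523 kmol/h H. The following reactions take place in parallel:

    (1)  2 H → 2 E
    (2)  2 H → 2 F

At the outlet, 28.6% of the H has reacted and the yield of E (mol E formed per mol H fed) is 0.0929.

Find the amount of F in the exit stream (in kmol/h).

101 kmol/h

Yield of E: 2ξ₁ / 523 = 0.0929 → ξ₁ = 24.29 kmol/h.
Conversion of H: 2ξ₁ + 2ξ₂ = 0.286 × 523 = 149.6 → ξ₂ = 50.5 kmol/h.
Outlet amounts (n = n₀ + Σ ν·ξ):
  H: 523 − 2(24.29) − 2(50.5) = 373.4
  E: 0 + 2(24.29) = 48.59
  F: 0 + 2(50.5) = 101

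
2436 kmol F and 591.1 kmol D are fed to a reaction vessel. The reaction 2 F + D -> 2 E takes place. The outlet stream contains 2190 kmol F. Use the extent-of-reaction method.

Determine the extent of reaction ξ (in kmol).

For F: n = n₀ − 2ξ → 2190 = 2436 − 2ξ, giving ξ = 123 kmol.
Outlet amounts (n = n₀ + ν ξ):
  F: 2436 − 2(123) = 2190
  D: 591.1 − 1(123) = 468.1
  E: 0 + 2(123) = 246

ξ = 123 kmol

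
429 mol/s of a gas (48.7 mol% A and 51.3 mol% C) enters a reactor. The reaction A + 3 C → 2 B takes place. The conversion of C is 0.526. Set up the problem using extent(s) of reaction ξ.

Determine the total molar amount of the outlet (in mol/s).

352 mol/s

C reacted = 0.526 × 220.1 = 115.8 mol/s; ν_C = −3, so ξ = 115.8/3 = 38.59 mol/s.
Outlet amounts (n = n₀ + ν ξ):
  A: 208.9 − 1(38.59) = 170.3
  C: 220.1 − 3(38.59) = 104.3
  B: 0 + 2(38.59) = 77.17
Total out = 170.3 + 104.3 + 77.17 = 351.8 mol/s.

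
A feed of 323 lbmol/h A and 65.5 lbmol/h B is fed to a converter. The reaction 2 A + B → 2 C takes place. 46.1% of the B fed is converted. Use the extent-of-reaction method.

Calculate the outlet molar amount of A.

263 lbmol/h

B reacted = 0.461 × 65.5 = 30.2 lbmol/h; ν_B = −1, so ξ = 30.2/1 = 30.2 lbmol/h.
Outlet amounts (n = n₀ + ν ξ):
  A: 323 − 2(30.2) = 262.6
  B: 65.5 − 1(30.2) = 35.3
  C: 0 + 2(30.2) = 60.39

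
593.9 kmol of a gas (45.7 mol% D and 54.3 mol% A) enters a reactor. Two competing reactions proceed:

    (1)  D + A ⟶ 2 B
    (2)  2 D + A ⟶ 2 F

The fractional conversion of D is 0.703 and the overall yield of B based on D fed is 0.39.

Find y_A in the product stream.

0.382

Yield of B: 2ξ₁ / 271.4 = 0.39 → ξ₁ = 52.93 kmol.
Conversion of D: 1ξ₁ + 2ξ₂ = 0.703 × 271.4 = 190.8 → ξ₂ = 68.94 kmol.
Outlet amounts (n = n₀ + Σ ν·ξ):
  D: 271.4 − 1(52.93) − 2(68.94) = 80.61
  A: 322.5 − 1(52.93) − 1(68.94) = 200.6
  B: 0 + 2(52.93) = 105.9
  F: 0 + 2(68.94) = 137.9
Total out = 525 kmol; y_A = 200.6 / 525 = 0.3822.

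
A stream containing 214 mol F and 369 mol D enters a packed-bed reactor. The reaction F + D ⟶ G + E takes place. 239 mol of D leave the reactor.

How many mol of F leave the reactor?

For D: n = n₀ − 1ξ → 239 = 369 − 1ξ, giving ξ = 130 mol.
Outlet amounts (n = n₀ + ν ξ):
  F: 214 − 1(130) = 84
  D: 369 − 1(130) = 239
  G: 0 + 1(130) = 130
  E: 0 + 1(130) = 130

84 mol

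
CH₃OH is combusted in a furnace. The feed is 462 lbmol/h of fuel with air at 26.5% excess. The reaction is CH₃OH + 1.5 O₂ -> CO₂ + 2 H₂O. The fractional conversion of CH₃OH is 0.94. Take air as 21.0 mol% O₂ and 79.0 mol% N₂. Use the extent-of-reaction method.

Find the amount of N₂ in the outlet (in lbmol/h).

Stoichiometric O₂ = 1.5 × 462 = 693 lbmol/h; O₂ fed = 693 × 1.265 = 876.6 lbmol/h.
N₂ fed = 876.6 × 79/21 = 3298 lbmol/h.
Fuel reacted = 0.94 × 462 → ξ = 434.3 lbmol/h.
Outlet (n = n₀ + ν ξ):
  CH₃OH: 462 − 1(434.3) = 27.72
  O₂: 876.6 − 1.5(434.3) = 225.2
  N₂: 3298 (inert)
  CO₂: 0 + 1(434.3) = 434.3
  H₂O: 0 + 2(434.3) = 868.6

3300 lbmol/h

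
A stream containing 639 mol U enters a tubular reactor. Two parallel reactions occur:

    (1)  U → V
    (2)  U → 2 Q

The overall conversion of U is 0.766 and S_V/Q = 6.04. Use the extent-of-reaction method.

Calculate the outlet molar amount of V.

Conversion of U: U consumed = 0.766 × 639 = 489.5 mol = 1ξ₁ + 1ξ₂.
Selectivity: 1ξ₁ / (2ξ₂) = 6.04 → ξ₁ = 12.08 ξ₂.
Substitute: (1·12.08 + 1) ξ₂ = 489.5 → ξ₂ = 37.42 mol, ξ₁ = 452.1 mol.
Outlet amounts (n = n₀ + Σ ν·ξ):
  U: 639 − 1(452.1) − 1(37.42) = 149.5
  V: 0 + 1(452.1) = 452.1
  Q: 0 + 2(37.42) = 74.84

452 mol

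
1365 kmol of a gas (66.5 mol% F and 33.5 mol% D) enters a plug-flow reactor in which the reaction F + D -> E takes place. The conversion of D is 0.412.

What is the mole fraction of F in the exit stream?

D reacted = 0.412 × 457.3 = 188.4 kmol; ν_D = −1, so ξ = 188.4/1 = 188.4 kmol.
Outlet amounts (n = n₀ + ν ξ):
  F: 907.7 − 1(188.4) = 719.3
  D: 457.3 − 1(188.4) = 268.9
  E: 0 + 1(188.4) = 188.4
Total out = 1177 kmol; y_F = 719.3 / 1177 = 0.6114.

0.611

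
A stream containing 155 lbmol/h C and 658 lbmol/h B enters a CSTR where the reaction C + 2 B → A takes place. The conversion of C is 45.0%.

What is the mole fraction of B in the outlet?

0.77

C reacted = 0.45 × 155 = 69.75 lbmol/h; ν_C = −1, so ξ = 69.75/1 = 69.75 lbmol/h.
Outlet amounts (n = n₀ + ν ξ):
  C: 155 − 1(69.75) = 85.25
  B: 658 − 2(69.75) = 518.5
  A: 0 + 1(69.75) = 69.75
Total out = 673.5 lbmol/h; y_B = 518.5 / 673.5 = 0.7699.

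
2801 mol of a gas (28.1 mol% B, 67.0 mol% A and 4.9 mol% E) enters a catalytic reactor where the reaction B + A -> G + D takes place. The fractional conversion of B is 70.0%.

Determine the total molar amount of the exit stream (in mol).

B reacted = 0.7 × 787.1 = 551 mol; ν_B = −1, so ξ = 551/1 = 551 mol.
Outlet amounts (n = n₀ + ν ξ):
  B: 787.1 − 1(551) = 236.1
  A: 1877 − 1(551) = 1326
  G: 0 + 1(551) = 551
  D: 0 + 1(551) = 551
  E: 137.2 (inert)
Total out = 236.1 + 1326 + 551 + 551 + 137.2 = 2801 mol.

2800 mol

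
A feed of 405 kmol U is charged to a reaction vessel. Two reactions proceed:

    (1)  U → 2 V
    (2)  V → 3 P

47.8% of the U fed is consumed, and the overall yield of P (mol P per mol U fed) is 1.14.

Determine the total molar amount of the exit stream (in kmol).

906 kmol

Conversion of U: U consumed = 1ξ₁ = 0.478 × 405 → ξ₁ = 193.6 kmol.
Yield of P: 3ξ₂ / 405 = 1.14 → ξ₂ = 153.9 kmol.
Outlet amounts (n = n₀ + Σ ν·ξ):
  U: 405 − 1(193.6) = 211.4
  V: 0 + 2(193.6) − 1(153.9) = 233.3
  P: 0 + 3(153.9) = 461.7
Total out = 211.4 + 233.3 + 461.7 = 906.4 kmol.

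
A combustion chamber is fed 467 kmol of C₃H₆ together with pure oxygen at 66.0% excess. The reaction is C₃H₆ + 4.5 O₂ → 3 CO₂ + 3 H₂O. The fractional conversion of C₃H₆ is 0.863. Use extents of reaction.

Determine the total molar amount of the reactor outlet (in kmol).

Stoichiometric O₂ = 4.5 × 467 = 2102 kmol; O₂ fed = 2102 × 1.660 = 3488 kmol.
Fuel reacted = 0.863 × 467 → ξ = 403 kmol.
Outlet (n = n₀ + ν ξ):
  C₃H₆: 467 − 1(403) = 63.98
  O₂: 3488 − 4.5(403) = 1675
  CO₂: 0 + 3(403) = 1209
  H₂O: 0 + 3(403) = 1209
Total out = 63.98 + 1675 + 1209 + 1209 = 4157 kmol.

4160 kmol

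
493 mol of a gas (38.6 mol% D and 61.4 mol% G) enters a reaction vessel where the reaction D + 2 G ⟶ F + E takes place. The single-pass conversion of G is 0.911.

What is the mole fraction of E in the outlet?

0.388

G reacted = 0.911 × 302.7 = 275.8 mol; ν_G = −2, so ξ = 275.8/2 = 137.9 mol.
Outlet amounts (n = n₀ + ν ξ):
  D: 190.3 − 1(137.9) = 52.42
  G: 302.7 − 2(137.9) = 26.94
  F: 0 + 1(137.9) = 137.9
  E: 0 + 1(137.9) = 137.9
Total out = 355.1 mol; y_E = 137.9 / 355.1 = 0.3883.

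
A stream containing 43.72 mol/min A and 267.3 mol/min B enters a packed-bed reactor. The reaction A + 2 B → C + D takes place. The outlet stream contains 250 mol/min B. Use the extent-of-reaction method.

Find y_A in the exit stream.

0.116

For B: n = n₀ − 2ξ → 250 = 267.3 − 2ξ, giving ξ = 8.65 mol/min.
Outlet amounts (n = n₀ + ν ξ):
  A: 43.72 − 1(8.65) = 35.07
  B: 267.3 − 2(8.65) = 250
  C: 0 + 1(8.65) = 8.65
  D: 0 + 1(8.65) = 8.65
Total out = 302.4 mol/min; y_A = 35.07 / 302.4 = 0.116.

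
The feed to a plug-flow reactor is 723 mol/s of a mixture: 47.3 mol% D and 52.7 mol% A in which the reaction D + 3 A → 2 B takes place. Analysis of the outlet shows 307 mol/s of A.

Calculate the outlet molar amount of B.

49.3 mol/s

For A: n = n₀ − 3ξ → 307 = 381 − 3ξ, giving ξ = 24.67 mol/s.
Outlet amounts (n = n₀ + ν ξ):
  D: 342 − 1(24.67) = 317.3
  A: 381 − 3(24.67) = 307
  B: 0 + 2(24.67) = 49.35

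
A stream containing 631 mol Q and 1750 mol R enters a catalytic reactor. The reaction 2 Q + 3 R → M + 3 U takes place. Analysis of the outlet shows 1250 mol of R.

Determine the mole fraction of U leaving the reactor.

For R: n = n₀ − 3ξ → 1250 = 1750 − 3ξ, giving ξ = 166.7 mol.
Outlet amounts (n = n₀ + ν ξ):
  Q: 631 − 2(166.7) = 297.7
  R: 1750 − 3(166.7) = 1250
  M: 0 + 1(166.7) = 166.7
  U: 0 + 3(166.7) = 500
Total out = 2214 mol; y_U = 500 / 2214 = 0.2258.

0.226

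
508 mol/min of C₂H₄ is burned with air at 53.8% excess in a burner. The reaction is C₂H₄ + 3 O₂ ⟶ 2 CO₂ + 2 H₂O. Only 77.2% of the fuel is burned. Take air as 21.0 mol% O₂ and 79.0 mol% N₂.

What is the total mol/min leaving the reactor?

11700 mol/min

Stoichiometric O₂ = 3 × 508 = 1524 mol/min; O₂ fed = 1524 × 1.538 = 2344 mol/min.
N₂ fed = 2344 × 79/21 = 8818 mol/min.
Fuel reacted = 0.772 × 508 → ξ = 392.2 mol/min.
Outlet (n = n₀ + ν ξ):
  C₂H₄: 508 − 1(392.2) = 115.8
  O₂: 2344 − 3(392.2) = 1167
  N₂: 8818 (inert)
  CO₂: 0 + 2(392.2) = 784.4
  H₂O: 0 + 2(392.2) = 784.4
Total out = 115.8 + 1167 + 8818 + 784.4 + 784.4 = 11670 mol/min.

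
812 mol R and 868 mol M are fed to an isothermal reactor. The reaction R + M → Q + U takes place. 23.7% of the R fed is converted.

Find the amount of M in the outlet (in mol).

676 mol

R reacted = 0.237 × 812 = 192.4 mol; ν_R = −1, so ξ = 192.4/1 = 192.4 mol.
Outlet amounts (n = n₀ + ν ξ):
  R: 812 − 1(192.4) = 619.6
  M: 868 − 1(192.4) = 675.6
  Q: 0 + 1(192.4) = 192.4
  U: 0 + 1(192.4) = 192.4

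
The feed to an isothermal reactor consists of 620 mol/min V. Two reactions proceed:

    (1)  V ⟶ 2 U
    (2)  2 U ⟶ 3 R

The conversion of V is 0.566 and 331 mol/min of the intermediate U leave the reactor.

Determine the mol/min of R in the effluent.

556 mol/min

Conversion of V: V consumed = 1ξ₁ = 0.566 × 620 → ξ₁ = 350.9 mol/min.
U balance: n_U = 0 + 2ξ₁ − 2ξ₂ = 331 → ξ₂ = (2·350.9 − 331)/2 = 185.4 mol/min.
Outlet amounts (n = n₀ + Σ ν·ξ):
  V: 620 − 1(350.9) = 269.1
  U: 0 + 2(350.9) − 2(185.4) = 331
  R: 0 + 3(185.4) = 556.3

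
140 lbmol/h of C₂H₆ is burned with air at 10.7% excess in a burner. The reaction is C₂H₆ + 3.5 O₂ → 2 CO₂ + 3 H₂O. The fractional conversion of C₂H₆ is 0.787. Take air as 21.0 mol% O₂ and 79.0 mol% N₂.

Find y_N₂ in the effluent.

Stoichiometric O₂ = 3.5 × 140 = 490 lbmol/h; O₂ fed = 490 × 1.107 = 542.4 lbmol/h.
N₂ fed = 542.4 × 79/21 = 2041 lbmol/h.
Fuel reacted = 0.787 × 140 → ξ = 110.2 lbmol/h.
Outlet (n = n₀ + ν ξ):
  C₂H₆: 140 − 1(110.2) = 29.82
  O₂: 542.4 − 3.5(110.2) = 156.8
  N₂: 2041 (inert)
  CO₂: 0 + 2(110.2) = 220.4
  H₂O: 0 + 3(110.2) = 330.5
Total out = 2778 lbmol/h; y_N₂ = 2041 / 2778 = 0.7345.

0.735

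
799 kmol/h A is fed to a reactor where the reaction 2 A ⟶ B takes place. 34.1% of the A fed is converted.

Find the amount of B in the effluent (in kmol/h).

A reacted = 0.341 × 799 = 272.5 kmol/h; ν_A = −2, so ξ = 272.5/2 = 136.2 kmol/h.
Outlet amounts (n = n₀ + ν ξ):
  A: 799 − 2(136.2) = 526.5
  B: 0 + 1(136.2) = 136.2

136 kmol/h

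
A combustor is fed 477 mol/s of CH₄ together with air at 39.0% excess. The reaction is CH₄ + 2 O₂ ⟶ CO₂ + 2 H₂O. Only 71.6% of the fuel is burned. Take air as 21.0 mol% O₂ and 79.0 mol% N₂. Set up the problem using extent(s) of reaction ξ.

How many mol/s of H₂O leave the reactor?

683 mol/s

Stoichiometric O₂ = 2 × 477 = 954 mol/s; O₂ fed = 954 × 1.390 = 1326 mol/s.
N₂ fed = 1326 × 79/21 = 4989 mol/s.
Fuel reacted = 0.716 × 477 → ξ = 341.5 mol/s.
Outlet (n = n₀ + ν ξ):
  CH₄: 477 − 1(341.5) = 135.5
  O₂: 1326 − 2(341.5) = 643
  N₂: 4989 (inert)
  CO₂: 0 + 1(341.5) = 341.5
  H₂O: 0 + 2(341.5) = 683.1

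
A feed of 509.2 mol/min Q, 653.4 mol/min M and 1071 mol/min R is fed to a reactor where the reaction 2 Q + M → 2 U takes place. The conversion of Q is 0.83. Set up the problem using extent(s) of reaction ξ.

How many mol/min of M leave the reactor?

Q reacted = 0.83 × 509.2 = 422.6 mol/min; ν_Q = −2, so ξ = 422.6/2 = 211.3 mol/min.
Outlet amounts (n = n₀ + ν ξ):
  Q: 509.2 − 2(211.3) = 86.56
  M: 653.4 − 1(211.3) = 442.1
  U: 0 + 2(211.3) = 422.6
  R: 1071 (inert)

442 mol/min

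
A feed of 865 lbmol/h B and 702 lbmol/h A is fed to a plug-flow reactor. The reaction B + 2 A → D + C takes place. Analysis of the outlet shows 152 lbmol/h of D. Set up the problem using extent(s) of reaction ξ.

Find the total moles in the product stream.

For D: n = n₀ + 1ξ → 152 = 0 + 1ξ, giving ξ = 152 lbmol/h.
Outlet amounts (n = n₀ + ν ξ):
  B: 865 − 1(152) = 713
  A: 702 − 2(152) = 398
  D: 0 + 1(152) = 152
  C: 0 + 1(152) = 152
Total out = 713 + 398 + 152 + 152 = 1415 lbmol/h.

1420 lbmol/h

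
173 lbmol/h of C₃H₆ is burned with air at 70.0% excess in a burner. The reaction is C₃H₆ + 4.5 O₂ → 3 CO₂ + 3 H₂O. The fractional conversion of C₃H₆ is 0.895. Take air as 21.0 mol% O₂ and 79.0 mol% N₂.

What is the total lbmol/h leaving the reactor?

Stoichiometric O₂ = 4.5 × 173 = 778.5 lbmol/h; O₂ fed = 778.5 × 1.700 = 1323 lbmol/h.
N₂ fed = 1323 × 79/21 = 4979 lbmol/h.
Fuel reacted = 0.895 × 173 → ξ = 154.8 lbmol/h.
Outlet (n = n₀ + ν ξ):
  C₃H₆: 173 − 1(154.8) = 18.16
  O₂: 1323 − 4.5(154.8) = 626.7
  N₂: 4979 (inert)
  CO₂: 0 + 3(154.8) = 464.5
  H₂O: 0 + 3(154.8) = 464.5
Total out = 18.16 + 626.7 + 4979 + 464.5 + 464.5 = 6553 lbmol/h.

6550 lbmol/h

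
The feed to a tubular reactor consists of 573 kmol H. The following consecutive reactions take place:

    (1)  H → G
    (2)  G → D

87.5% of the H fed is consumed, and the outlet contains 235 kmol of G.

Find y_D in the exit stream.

0.465

Conversion of H: H consumed = 1ξ₁ = 0.875 × 573 → ξ₁ = 501.4 kmol.
G balance: n_G = 0 + 1ξ₁ − 1ξ₂ = 235 → ξ₂ = (1·501.4 − 235)/1 = 266.4 kmol.
Outlet amounts (n = n₀ + Σ ν·ξ):
  H: 573 − 1(501.4) = 71.62
  G: 0 + 1(501.4) − 1(266.4) = 235
  D: 0 + 1(266.4) = 266.4
Total out = 573 kmol; y_D = 266.4 / 573 = 0.4649.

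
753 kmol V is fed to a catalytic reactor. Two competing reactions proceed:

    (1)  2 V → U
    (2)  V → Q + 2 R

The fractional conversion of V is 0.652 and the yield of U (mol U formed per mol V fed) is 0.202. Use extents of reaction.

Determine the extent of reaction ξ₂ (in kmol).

Yield of U: 1ξ₁ / 753 = 0.202 → ξ₁ = 152.1 kmol.
Conversion of V: 2ξ₁ + 1ξ₂ = 0.652 × 753 = 491 → ξ₂ = 186.7 kmol.
Outlet amounts (n = n₀ + Σ ν·ξ):
  V: 753 − 2(152.1) − 1(186.7) = 262
  U: 0 + 1(152.1) = 152.1
  Q: 0 + 1(186.7) = 186.7
  R: 0 + 2(186.7) = 373.5

ξ₂ = 187 kmol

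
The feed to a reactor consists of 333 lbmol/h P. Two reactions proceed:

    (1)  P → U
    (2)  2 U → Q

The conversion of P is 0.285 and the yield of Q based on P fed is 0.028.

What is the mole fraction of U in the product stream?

Conversion of P: P consumed = 1ξ₁ = 0.285 × 333 → ξ₁ = 94.9 lbmol/h.
Yield of Q: 1ξ₂ / 333 = 0.028 → ξ₂ = 9.324 lbmol/h.
Outlet amounts (n = n₀ + Σ ν·ξ):
  P: 333 − 1(94.9) = 238.1
  U: 0 + 1(94.9) − 2(9.324) = 76.26
  Q: 0 + 1(9.324) = 9.324
Total out = 323.7 lbmol/h; y_U = 76.26 / 323.7 = 0.2356.

0.236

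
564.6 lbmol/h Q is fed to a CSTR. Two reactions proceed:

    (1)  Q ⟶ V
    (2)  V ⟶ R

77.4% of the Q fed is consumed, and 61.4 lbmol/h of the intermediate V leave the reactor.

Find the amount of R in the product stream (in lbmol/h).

Conversion of Q: Q consumed = 1ξ₁ = 0.774 × 564.6 → ξ₁ = 437 lbmol/h.
V balance: n_V = 0 + 1ξ₁ − 1ξ₂ = 61.4 → ξ₂ = (1·437 − 61.4)/1 = 375.6 lbmol/h.
Outlet amounts (n = n₀ + Σ ν·ξ):
  Q: 564.6 − 1(437) = 127.6
  V: 0 + 1(437) − 1(375.6) = 61.4
  R: 0 + 1(375.6) = 375.6

376 lbmol/h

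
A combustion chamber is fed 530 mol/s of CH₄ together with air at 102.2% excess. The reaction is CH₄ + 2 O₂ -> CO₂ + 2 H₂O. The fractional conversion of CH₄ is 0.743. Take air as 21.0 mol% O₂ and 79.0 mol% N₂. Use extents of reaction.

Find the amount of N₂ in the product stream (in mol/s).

8060 mol/s

Stoichiometric O₂ = 2 × 530 = 1060 mol/s; O₂ fed = 1060 × 2.022 = 2143 mol/s.
N₂ fed = 2143 × 79/21 = 8063 mol/s.
Fuel reacted = 0.743 × 530 → ξ = 393.8 mol/s.
Outlet (n = n₀ + ν ξ):
  CH₄: 530 − 1(393.8) = 136.2
  O₂: 2143 − 2(393.8) = 1356
  N₂: 8063 (inert)
  CO₂: 0 + 1(393.8) = 393.8
  H₂O: 0 + 2(393.8) = 787.6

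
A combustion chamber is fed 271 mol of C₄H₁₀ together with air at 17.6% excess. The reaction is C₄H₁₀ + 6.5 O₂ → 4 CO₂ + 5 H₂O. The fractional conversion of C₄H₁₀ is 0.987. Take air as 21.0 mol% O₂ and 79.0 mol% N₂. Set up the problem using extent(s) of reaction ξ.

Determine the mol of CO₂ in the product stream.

1070 mol

Stoichiometric O₂ = 6.5 × 271 = 1762 mol; O₂ fed = 1762 × 1.176 = 2072 mol.
N₂ fed = 2072 × 79/21 = 7793 mol.
Fuel reacted = 0.987 × 271 → ξ = 267.5 mol.
Outlet (n = n₀ + ν ξ):
  C₄H₁₀: 271 − 1(267.5) = 3.523
  O₂: 2072 − 6.5(267.5) = 332.9
  N₂: 7793 (inert)
  CO₂: 0 + 4(267.5) = 1070
  H₂O: 0 + 5(267.5) = 1337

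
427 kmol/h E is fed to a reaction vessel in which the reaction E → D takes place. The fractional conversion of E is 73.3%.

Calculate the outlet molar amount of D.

E reacted = 0.733 × 427 = 313 kmol/h; ν_E = −1, so ξ = 313/1 = 313 kmol/h.
Outlet amounts (n = n₀ + ν ξ):
  E: 427 − 1(313) = 114
  D: 0 + 1(313) = 313

313 kmol/h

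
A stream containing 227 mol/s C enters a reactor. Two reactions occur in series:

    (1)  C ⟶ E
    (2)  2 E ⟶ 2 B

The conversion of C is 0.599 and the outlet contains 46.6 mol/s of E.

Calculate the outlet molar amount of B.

Conversion of C: C consumed = 1ξ₁ = 0.599 × 227 → ξ₁ = 136 mol/s.
E balance: n_E = 0 + 1ξ₁ − 2ξ₂ = 46.6 → ξ₂ = (1·136 − 46.6)/2 = 44.69 mol/s.
Outlet amounts (n = n₀ + Σ ν·ξ):
  C: 227 − 1(136) = 91.03
  E: 0 + 1(136) − 2(44.69) = 46.6
  B: 0 + 2(44.69) = 89.37

89.4 mol/s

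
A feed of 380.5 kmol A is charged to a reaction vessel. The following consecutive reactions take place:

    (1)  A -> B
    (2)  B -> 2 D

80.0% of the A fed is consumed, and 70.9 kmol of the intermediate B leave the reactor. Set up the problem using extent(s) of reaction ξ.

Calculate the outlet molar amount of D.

467 kmol

Conversion of A: A consumed = 1ξ₁ = 0.8 × 380.5 → ξ₁ = 304.4 kmol.
B balance: n_B = 0 + 1ξ₁ − 1ξ₂ = 70.9 → ξ₂ = (1·304.4 − 70.9)/1 = 233.5 kmol.
Outlet amounts (n = n₀ + Σ ν·ξ):
  A: 380.5 − 1(304.4) = 76.1
  B: 0 + 1(304.4) − 1(233.5) = 70.9
  D: 0 + 2(233.5) = 467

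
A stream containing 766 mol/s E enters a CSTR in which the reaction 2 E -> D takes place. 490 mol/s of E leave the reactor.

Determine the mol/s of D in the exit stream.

For E: n = n₀ − 2ξ → 490 = 766 − 2ξ, giving ξ = 138 mol/s.
Outlet amounts (n = n₀ + ν ξ):
  E: 766 − 2(138) = 490
  D: 0 + 1(138) = 138

138 mol/s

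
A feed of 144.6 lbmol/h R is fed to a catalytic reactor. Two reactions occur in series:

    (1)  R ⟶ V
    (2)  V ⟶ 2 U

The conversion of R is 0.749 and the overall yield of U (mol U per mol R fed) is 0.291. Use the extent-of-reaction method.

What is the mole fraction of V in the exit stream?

Conversion of R: R consumed = 1ξ₁ = 0.749 × 144.6 → ξ₁ = 108.3 lbmol/h.
Yield of U: 2ξ₂ / 144.6 = 0.291 → ξ₂ = 21.04 lbmol/h.
Outlet amounts (n = n₀ + Σ ν·ξ):
  R: 144.6 − 1(108.3) = 36.29
  V: 0 + 1(108.3) − 1(21.04) = 87.27
  U: 0 + 2(21.04) = 42.08
Total out = 165.6 lbmol/h; y_V = 87.27 / 165.6 = 0.5268.

0.527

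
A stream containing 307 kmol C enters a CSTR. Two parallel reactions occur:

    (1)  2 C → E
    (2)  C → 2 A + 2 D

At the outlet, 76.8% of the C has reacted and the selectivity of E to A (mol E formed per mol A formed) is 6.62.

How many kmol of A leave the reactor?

17.2 kmol

Conversion of C: C consumed = 0.768 × 307 = 235.8 kmol = 2ξ₁ + 1ξ₂.
Selectivity: 1ξ₁ / (2ξ₂) = 6.62 → ξ₁ = 13.24 ξ₂.
Substitute: (2·13.24 + 1) ξ₂ = 235.8 → ξ₂ = 8.58 kmol, ξ₁ = 113.6 kmol.
Outlet amounts (n = n₀ + Σ ν·ξ):
  C: 307 − 2(113.6) − 1(8.58) = 71.22
  E: 0 + 1(113.6) = 113.6
  A: 0 + 2(8.58) = 17.16
  D: 0 + 2(8.58) = 17.16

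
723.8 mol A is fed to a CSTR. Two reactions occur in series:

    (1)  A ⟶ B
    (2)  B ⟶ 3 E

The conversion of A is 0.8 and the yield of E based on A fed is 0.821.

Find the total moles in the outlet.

Conversion of A: A consumed = 1ξ₁ = 0.8 × 723.8 → ξ₁ = 579 mol.
Yield of E: 3ξ₂ / 723.8 = 0.821 → ξ₂ = 198.1 mol.
Outlet amounts (n = n₀ + Σ ν·ξ):
  A: 723.8 − 1(579) = 144.8
  B: 0 + 1(579) − 1(198.1) = 381
  E: 0 + 3(198.1) = 594.2
Total out = 144.8 + 381 + 594.2 = 1120 mol.

1120 mol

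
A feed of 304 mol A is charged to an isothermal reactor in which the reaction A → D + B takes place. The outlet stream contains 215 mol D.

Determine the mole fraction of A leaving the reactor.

For D: n = n₀ + 1ξ → 215 = 0 + 1ξ, giving ξ = 215 mol.
Outlet amounts (n = n₀ + ν ξ):
  A: 304 − 1(215) = 89
  D: 0 + 1(215) = 215
  B: 0 + 1(215) = 215
Total out = 519 mol; y_A = 89 / 519 = 0.1715.

0.171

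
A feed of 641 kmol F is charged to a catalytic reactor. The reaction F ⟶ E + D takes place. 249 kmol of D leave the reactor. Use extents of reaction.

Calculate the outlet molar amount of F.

392 kmol

For D: n = n₀ + 1ξ → 249 = 0 + 1ξ, giving ξ = 249 kmol.
Outlet amounts (n = n₀ + ν ξ):
  F: 641 − 1(249) = 392
  E: 0 + 1(249) = 249
  D: 0 + 1(249) = 249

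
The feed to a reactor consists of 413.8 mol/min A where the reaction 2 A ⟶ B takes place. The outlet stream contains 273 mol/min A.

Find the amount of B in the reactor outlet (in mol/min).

For A: n = n₀ − 2ξ → 273 = 413.8 − 2ξ, giving ξ = 70.4 mol/min.
Outlet amounts (n = n₀ + ν ξ):
  A: 413.8 − 2(70.4) = 273
  B: 0 + 1(70.4) = 70.4

70.4 mol/min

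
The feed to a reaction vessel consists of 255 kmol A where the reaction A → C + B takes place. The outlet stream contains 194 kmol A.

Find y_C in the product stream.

0.193

For A: n = n₀ − 1ξ → 194 = 255 − 1ξ, giving ξ = 61 kmol.
Outlet amounts (n = n₀ + ν ξ):
  A: 255 − 1(61) = 194
  C: 0 + 1(61) = 61
  B: 0 + 1(61) = 61
Total out = 316 kmol; y_C = 61 / 316 = 0.193.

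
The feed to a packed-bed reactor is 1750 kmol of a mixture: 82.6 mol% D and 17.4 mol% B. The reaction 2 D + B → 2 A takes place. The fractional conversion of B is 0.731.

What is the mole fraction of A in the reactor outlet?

B reacted = 0.731 × 304.5 = 222.6 kmol; ν_B = −1, so ξ = 222.6/1 = 222.6 kmol.
Outlet amounts (n = n₀ + ν ξ):
  D: 1446 − 2(222.6) = 1000
  B: 304.5 − 1(222.6) = 81.91
  A: 0 + 2(222.6) = 445.2
Total out = 1527 kmol; y_A = 445.2 / 1527 = 0.2915.

0.291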